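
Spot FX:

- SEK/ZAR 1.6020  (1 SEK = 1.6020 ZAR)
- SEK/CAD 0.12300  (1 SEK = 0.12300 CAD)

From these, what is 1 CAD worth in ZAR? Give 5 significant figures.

1 CAD ÷ 0.12300 = 8.13008 SEK
8.13008 SEK × 1.6020 = 13.0244 ZAR

CAD/ZAR = 13.024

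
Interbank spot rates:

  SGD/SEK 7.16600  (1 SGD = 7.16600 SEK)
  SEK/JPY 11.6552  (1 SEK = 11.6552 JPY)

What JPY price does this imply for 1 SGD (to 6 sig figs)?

1 SGD × 7.16600 = 7.166 SEK
7.166 SEK × 11.6552 = 83.5212 JPY

SGD/JPY = 83.5212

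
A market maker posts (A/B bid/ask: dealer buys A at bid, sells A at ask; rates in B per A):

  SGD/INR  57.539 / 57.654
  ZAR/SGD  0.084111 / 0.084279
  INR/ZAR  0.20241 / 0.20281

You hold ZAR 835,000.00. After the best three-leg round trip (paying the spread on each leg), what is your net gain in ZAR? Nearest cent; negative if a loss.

Net profit: ZAR 12,321.63

Best loop ZAR → INR → SGD → ZAR:
ZAR 835,000.00 ÷ 0.20281 (buy INR at ask) = INR 4,117,153.99
INR 4,117,153.99 ÷ 57.654 (buy SGD at ask) = SGD 71,411.42
SGD 71,411.42 ÷ 0.084279 (buy ZAR at ask) = ZAR 847,321.63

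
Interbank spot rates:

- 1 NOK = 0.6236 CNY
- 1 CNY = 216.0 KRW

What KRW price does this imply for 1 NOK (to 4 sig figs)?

NOK/KRW = 134.7

1 NOK × 0.6236 = 0.6236 CNY
0.6236 CNY × 216.0 = 134.698 KRW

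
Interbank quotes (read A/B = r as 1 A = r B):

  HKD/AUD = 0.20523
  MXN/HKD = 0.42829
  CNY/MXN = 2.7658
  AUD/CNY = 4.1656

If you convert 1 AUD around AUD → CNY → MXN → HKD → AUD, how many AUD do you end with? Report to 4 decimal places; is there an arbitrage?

Around AUD → CNY → MXN → HKD → AUD: 1 × 4.1656 × 2.7658 × 0.42829 × 0.20523 = 1.012691
Product > 1; profitable direction is AUD → CNY → MXN → HKD → AUD.

1.0127 (arbitrage exists)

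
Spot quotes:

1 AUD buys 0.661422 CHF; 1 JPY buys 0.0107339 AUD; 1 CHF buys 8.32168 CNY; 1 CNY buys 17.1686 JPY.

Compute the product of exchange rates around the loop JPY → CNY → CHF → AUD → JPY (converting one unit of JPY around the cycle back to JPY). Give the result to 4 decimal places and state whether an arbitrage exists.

Around JPY → CNY → CHF → AUD → JPY: 1 ÷ 17.1686 ÷ 8.32168 ÷ 0.661422 ÷ 0.0107339 = 0.985866
Product < 1; profitable direction is JPY → AUD → CHF → CNY → JPY.

0.9859 (arbitrage exists)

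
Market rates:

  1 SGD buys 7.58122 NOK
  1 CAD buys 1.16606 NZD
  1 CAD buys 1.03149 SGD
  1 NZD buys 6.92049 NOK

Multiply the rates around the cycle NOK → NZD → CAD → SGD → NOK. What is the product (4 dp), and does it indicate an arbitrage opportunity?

Around NOK → NZD → CAD → SGD → NOK: 1 ÷ 6.92049 ÷ 1.16606 × 1.03149 × 7.58122 = 0.969050
Product < 1; profitable direction is NOK → SGD → CAD → NZD → NOK.

0.9691 (arbitrage exists)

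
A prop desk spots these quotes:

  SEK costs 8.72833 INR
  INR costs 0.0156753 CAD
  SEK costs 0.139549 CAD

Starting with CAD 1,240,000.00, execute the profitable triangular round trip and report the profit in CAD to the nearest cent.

Profit: CAD 24,740.41

Profitable loop is CAD → INR → SEK → CAD:
CAD 1,240,000.00 ÷ 0.0156753 = INR 79,105,344.08
INR 79,105,344.08 ÷ 8.72833 = SEK 9,063,056.06
SEK 9,063,056.06 × 0.139549 = CAD 1,264,740.41
Profit = CAD 1,264,740.41 − CAD 1,240,000.00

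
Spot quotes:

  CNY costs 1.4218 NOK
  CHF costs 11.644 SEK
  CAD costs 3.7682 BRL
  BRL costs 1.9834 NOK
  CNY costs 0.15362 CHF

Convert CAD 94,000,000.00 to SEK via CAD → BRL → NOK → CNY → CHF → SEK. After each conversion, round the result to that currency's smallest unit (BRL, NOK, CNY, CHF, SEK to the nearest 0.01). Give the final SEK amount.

CAD 94,000,000.00 × 3.7682 = BRL 354,210,800.00
BRL 354,210,800.00 × 1.9834 = NOK 702,541,700.72
NOK 702,541,700.72 ÷ 1.4218 = CNY 494,121,325.59
CNY 494,121,325.59 × 0.15362 = CHF 75,906,918.04
CHF 75,906,918.04 × 11.644 = SEK 883,860,153.66

SEK 883,860,153.66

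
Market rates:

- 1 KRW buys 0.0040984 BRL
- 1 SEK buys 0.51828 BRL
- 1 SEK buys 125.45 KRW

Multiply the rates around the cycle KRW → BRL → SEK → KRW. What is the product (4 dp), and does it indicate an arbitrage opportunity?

0.9920 (arbitrage exists)

Around KRW → BRL → SEK → KRW: 1 × 0.0040984 ÷ 0.51828 × 125.45 = 0.992020
Product < 1; profitable direction is KRW → SEK → BRL → KRW.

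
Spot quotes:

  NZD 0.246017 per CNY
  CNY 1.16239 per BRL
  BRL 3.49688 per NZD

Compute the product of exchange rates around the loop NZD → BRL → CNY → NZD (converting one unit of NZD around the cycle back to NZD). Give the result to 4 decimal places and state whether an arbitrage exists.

1.0000 (no arbitrage)

Around NZD → BRL → CNY → NZD: 1 × 3.49688 × 1.16239 × 0.246017 = 0.999995
Product ≈ 1 (deviation 0.001%, within rounding noise).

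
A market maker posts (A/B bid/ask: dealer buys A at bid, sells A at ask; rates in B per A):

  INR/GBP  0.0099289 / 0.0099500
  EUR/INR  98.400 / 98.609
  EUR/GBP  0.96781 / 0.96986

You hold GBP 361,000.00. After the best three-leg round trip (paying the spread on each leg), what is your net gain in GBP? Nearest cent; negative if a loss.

Net profit: GBP 2,659.04

Best loop GBP → EUR → INR → GBP:
GBP 361,000.00 ÷ 0.96986 (buy EUR at ask) = EUR 372,218.67
EUR 372,218.67 × 98.400 (sell EUR at bid) = INR 36,626,317.20
INR 36,626,317.20 × 0.0099289 (sell INR at bid) = GBP 363,659.04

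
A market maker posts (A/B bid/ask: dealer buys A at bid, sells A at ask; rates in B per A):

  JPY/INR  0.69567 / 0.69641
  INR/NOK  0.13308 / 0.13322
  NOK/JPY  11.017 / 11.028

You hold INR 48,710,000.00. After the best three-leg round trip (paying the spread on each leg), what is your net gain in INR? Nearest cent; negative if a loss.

Net profit: INR 971,825.66

Best loop INR → NOK → JPY → INR:
INR 48,710,000.00 × 0.13308 (sell INR at bid) = NOK 6,482,326.80
NOK 6,482,326.80 × 11.017 (sell NOK at bid) = JPY 71,415,794
JPY 71,415,794 × 0.69567 (sell JPY at bid) = INR 49,681,825.66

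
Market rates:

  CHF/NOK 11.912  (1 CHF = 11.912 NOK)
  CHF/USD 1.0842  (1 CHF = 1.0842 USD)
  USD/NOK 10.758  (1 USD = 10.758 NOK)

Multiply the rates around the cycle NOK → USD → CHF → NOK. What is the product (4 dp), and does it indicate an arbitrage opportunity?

1.0213 (arbitrage exists)

Around NOK → USD → CHF → NOK: 1 ÷ 10.758 ÷ 1.0842 × 11.912 = 1.021277
Product > 1; profitable direction is NOK → USD → CHF → NOK.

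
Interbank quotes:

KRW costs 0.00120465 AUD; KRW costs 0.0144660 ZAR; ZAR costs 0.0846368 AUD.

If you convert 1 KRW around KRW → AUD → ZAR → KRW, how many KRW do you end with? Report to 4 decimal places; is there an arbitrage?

0.9839 (arbitrage exists)

Around KRW → AUD → ZAR → KRW: 1 × 0.00120465 ÷ 0.0846368 ÷ 0.0144660 = 0.983905
Product < 1; profitable direction is KRW → ZAR → AUD → KRW.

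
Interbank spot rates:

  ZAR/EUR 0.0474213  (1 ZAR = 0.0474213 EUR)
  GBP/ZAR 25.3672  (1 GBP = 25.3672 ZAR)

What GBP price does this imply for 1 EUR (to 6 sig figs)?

1 EUR ÷ 0.0474213 = 21.0876 ZAR
21.0876 ZAR ÷ 25.3672 = 0.831293 GBP

EUR/GBP = 0.831293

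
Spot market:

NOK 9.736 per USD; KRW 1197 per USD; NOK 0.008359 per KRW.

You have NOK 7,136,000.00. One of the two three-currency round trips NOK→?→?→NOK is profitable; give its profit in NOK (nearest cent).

Profitable loop is NOK → USD → KRW → NOK:
NOK 7,136,000.00 ÷ 9.736 = USD 732,949.88
USD 732,949.88 × 1197 = KRW 877,341,002
KRW 877,341,002 × 0.008359 = NOK 7,333,693.44
Profit = NOK 7,333,693.44 − NOK 7,136,000.00

Profit: NOK 197,693.44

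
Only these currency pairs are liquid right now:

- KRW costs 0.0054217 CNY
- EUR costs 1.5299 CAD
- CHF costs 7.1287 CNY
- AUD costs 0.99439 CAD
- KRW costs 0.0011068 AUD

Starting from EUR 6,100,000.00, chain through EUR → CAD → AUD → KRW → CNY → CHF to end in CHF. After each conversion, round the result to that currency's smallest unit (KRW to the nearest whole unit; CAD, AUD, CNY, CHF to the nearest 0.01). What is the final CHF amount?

CHF 6,448,996.26

EUR 6,100,000.00 × 1.5299 = CAD 9,332,390.00
CAD 9,332,390.00 ÷ 0.99439 = AUD 9,385,040.07
AUD 9,385,040.07 ÷ 0.0011068 = KRW 8,479,436,276
KRW 8,479,436,276 × 0.0054217 = CNY 45,972,959.66
CNY 45,972,959.66 ÷ 7.1287 = CHF 6,448,996.26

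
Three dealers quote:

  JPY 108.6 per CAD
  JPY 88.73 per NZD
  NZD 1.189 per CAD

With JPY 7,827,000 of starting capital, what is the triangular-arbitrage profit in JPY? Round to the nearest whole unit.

Profit: JPY 229,990

Profitable loop is JPY → NZD → CAD → JPY:
JPY 7,827,000 ÷ 88.73 = NZD 88,211.43
NZD 88,211.43 ÷ 1.189 = CAD 74,189.59
CAD 74,189.59 × 108.6 = JPY 8,056,990
Profit = JPY 8,056,990 − JPY 7,827,000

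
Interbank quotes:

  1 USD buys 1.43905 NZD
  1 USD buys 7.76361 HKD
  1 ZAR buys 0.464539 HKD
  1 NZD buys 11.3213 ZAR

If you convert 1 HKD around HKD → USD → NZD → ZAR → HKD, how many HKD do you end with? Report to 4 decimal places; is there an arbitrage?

0.9748 (arbitrage exists)

Around HKD → USD → NZD → ZAR → HKD: 1 ÷ 7.76361 × 1.43905 × 11.3213 × 0.464539 = 0.974834
Product < 1; profitable direction is HKD → ZAR → NZD → USD → HKD.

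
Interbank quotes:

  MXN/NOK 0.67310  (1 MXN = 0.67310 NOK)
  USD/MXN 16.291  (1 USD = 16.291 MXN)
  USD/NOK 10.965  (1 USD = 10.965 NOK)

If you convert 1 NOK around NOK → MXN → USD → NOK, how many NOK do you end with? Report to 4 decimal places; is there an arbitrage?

Around NOK → MXN → USD → NOK: 1 ÷ 0.67310 ÷ 16.291 × 10.965 = 0.999957
Product ≈ 1 (deviation 0.004%, within rounding noise).

1.0000 (no arbitrage)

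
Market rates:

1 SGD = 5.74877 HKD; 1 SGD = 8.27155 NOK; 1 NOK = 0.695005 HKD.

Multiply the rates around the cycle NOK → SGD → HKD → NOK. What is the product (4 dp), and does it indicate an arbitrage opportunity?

1.0000 (no arbitrage)

Around NOK → SGD → HKD → NOK: 1 ÷ 8.27155 × 5.74877 ÷ 0.695005 = 1.000000
Product ≈ 1 (deviation 0.000%, within rounding noise).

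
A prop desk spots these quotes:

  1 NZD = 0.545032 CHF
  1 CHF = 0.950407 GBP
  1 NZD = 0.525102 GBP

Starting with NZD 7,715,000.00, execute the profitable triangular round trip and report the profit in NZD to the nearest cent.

Profit: NZD 105,742.29

Profitable loop is NZD → GBP → CHF → NZD:
NZD 7,715,000.00 × 0.525102 = GBP 4,051,161.93
GBP 4,051,161.93 ÷ 0.950407 = CHF 4,262,554.81
CHF 4,262,554.81 ÷ 0.545032 = NZD 7,820,742.29
Profit = NZD 7,820,742.29 − NZD 7,715,000.00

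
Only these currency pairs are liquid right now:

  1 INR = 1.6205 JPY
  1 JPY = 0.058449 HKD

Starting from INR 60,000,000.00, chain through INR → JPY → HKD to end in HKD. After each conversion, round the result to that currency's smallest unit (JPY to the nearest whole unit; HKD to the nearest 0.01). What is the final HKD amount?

INR 60,000,000.00 × 1.6205 = JPY 97,230,000
JPY 97,230,000 × 0.058449 = HKD 5,682,996.27

HKD 5,682,996.27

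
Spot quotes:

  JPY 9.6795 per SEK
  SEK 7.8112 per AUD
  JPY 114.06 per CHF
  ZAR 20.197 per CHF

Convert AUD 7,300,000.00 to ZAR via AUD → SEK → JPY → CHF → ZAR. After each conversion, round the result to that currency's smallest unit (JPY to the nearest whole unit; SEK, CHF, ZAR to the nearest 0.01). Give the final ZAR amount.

AUD 7,300,000.00 × 7.8112 = SEK 57,021,760.00
SEK 57,021,760.00 × 9.6795 = JPY 551,942,126
JPY 551,942,126 ÷ 114.06 = CHF 4,839,050.73
CHF 4,839,050.73 × 20.197 = ZAR 97,734,307.59

ZAR 97,734,307.59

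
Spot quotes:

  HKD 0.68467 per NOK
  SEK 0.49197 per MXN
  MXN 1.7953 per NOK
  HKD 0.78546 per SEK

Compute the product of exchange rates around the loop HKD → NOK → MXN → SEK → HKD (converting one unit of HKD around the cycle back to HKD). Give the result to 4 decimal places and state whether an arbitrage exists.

1.0133 (arbitrage exists)

Around HKD → NOK → MXN → SEK → HKD: 1 ÷ 0.68467 × 1.7953 × 0.49197 × 0.78546 = 1.013254
Product > 1; profitable direction is HKD → NOK → MXN → SEK → HKD.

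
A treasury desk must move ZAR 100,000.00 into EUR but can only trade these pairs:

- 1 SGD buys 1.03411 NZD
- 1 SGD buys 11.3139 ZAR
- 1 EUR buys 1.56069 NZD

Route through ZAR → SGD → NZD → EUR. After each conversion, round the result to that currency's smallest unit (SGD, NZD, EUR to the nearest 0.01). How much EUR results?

ZAR 100,000.00 ÷ 11.3139 = SGD 8,838.69
SGD 8,838.69 × 1.03411 = NZD 9,140.18
NZD 9,140.18 ÷ 1.56069 = EUR 5,856.50

EUR 5,856.50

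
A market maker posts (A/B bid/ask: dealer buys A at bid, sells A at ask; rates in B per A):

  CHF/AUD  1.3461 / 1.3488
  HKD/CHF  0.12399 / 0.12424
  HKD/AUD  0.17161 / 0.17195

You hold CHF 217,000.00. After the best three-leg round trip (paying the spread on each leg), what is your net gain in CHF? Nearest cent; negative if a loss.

Best loop CHF → HKD → AUD → CHF:
CHF 217,000.00 ÷ 0.12424 (buy HKD at ask) = HKD 1,746,619.45
HKD 1,746,619.45 × 0.17161 (sell HKD at bid) = AUD 299,737.36
AUD 299,737.36 ÷ 1.3488 (buy CHF at ask) = CHF 222,225.21

Net profit: CHF 5,225.21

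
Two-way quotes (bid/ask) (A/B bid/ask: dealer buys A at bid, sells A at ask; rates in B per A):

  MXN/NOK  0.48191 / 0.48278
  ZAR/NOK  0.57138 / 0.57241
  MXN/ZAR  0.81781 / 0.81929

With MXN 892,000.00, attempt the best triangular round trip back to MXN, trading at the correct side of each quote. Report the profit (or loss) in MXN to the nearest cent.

Best loop MXN → NOK → ZAR → MXN:
MXN 892,000.00 × 0.48191 (sell MXN at bid) = NOK 429,863.72
NOK 429,863.72 ÷ 0.57241 (buy ZAR at ask) = ZAR 750,971.72
ZAR 750,971.72 ÷ 0.81929 (buy MXN at ask) = MXN 916,612.82

Net profit: MXN 24,612.82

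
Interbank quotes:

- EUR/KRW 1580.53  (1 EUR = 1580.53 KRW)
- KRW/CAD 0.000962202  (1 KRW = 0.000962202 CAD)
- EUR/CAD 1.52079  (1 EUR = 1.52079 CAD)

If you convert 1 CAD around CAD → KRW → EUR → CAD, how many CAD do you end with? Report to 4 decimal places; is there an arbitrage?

Around CAD → KRW → EUR → CAD: 1 ÷ 0.000962202 ÷ 1580.53 × 1.52079 = 1.000001
Product ≈ 1 (deviation 0.000%, within rounding noise).

1.0000 (no arbitrage)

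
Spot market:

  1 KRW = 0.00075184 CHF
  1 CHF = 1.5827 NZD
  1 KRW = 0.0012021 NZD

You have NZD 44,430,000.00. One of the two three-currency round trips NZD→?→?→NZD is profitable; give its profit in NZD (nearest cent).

Profit: NZD 454,137.11

Profitable loop is NZD → CHF → KRW → NZD:
NZD 44,430,000.00 ÷ 1.5827 = CHF 28,072,281.54
CHF 28,072,281.54 ÷ 0.00075184 = KRW 37,338,105,906
KRW 37,338,105,906 × 0.0012021 = NZD 44,884,137.11
Profit = NZD 44,884,137.11 − NZD 44,430,000.00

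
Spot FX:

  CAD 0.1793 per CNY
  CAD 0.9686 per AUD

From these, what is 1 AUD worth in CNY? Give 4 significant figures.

AUD/CNY = 5.402

1 AUD × 0.9686 = 0.9686 CAD
0.9686 CAD ÷ 0.1793 = 5.40212 CNY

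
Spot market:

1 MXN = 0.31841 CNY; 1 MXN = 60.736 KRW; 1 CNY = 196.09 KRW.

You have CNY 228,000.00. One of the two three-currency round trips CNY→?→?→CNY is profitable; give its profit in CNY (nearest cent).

Profit: CNY 6,385.53

Profitable loop is CNY → KRW → MXN → CNY:
CNY 228,000.00 × 196.09 = KRW 44,708,520
KRW 44,708,520 ÷ 60.736 = MXN 736,112.36
MXN 736,112.36 × 0.31841 = CNY 234,385.53
Profit = CNY 234,385.53 − CNY 228,000.00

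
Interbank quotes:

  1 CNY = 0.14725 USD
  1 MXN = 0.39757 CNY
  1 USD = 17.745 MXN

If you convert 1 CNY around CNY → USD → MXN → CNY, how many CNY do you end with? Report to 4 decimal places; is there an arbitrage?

1.0388 (arbitrage exists)

Around CNY → USD → MXN → CNY: 1 × 0.14725 × 17.745 × 0.39757 = 1.038831
Product > 1; profitable direction is CNY → USD → MXN → CNY.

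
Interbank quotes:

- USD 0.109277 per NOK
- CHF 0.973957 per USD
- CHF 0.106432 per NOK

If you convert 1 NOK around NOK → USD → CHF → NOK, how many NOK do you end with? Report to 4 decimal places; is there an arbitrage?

1.0000 (no arbitrage)

Around NOK → USD → CHF → NOK: 1 × 0.109277 × 0.973957 ÷ 0.106432 = 0.999992
Product ≈ 1 (deviation 0.001%, within rounding noise).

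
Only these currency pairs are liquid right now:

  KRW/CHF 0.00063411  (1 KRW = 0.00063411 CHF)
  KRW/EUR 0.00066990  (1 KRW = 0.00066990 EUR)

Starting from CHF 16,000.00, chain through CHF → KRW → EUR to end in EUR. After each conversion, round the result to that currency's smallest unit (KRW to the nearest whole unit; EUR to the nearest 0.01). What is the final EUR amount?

CHF 16,000.00 ÷ 0.00063411 = KRW 25,232,215
KRW 25,232,215 × 0.00066990 = EUR 16,903.06

EUR 16,903.06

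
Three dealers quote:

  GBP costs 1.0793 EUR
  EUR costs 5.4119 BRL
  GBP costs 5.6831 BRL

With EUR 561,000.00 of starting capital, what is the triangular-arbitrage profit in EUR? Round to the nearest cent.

Profit: EUR 15,593.18

Profitable loop is EUR → BRL → GBP → EUR:
EUR 561,000.00 × 5.4119 = BRL 3,036,075.90
BRL 3,036,075.90 ÷ 5.6831 = GBP 534,228.84
GBP 534,228.84 × 1.0793 = EUR 576,593.18
Profit = EUR 576,593.18 − EUR 561,000.00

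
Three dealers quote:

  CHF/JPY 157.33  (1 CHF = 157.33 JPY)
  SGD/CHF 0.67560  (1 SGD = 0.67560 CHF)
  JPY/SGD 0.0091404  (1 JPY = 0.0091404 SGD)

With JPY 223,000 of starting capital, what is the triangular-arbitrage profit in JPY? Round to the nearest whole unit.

Profitable loop is JPY → CHF → SGD → JPY:
JPY 223,000 ÷ 157.33 = CHF 1,417.40
CHF 1,417.40 ÷ 0.67560 = SGD 2,097.99
SGD 2,097.99 ÷ 0.0091404 = JPY 229,529
Profit = JPY 229,529 − JPY 223,000

Profit: JPY 6,529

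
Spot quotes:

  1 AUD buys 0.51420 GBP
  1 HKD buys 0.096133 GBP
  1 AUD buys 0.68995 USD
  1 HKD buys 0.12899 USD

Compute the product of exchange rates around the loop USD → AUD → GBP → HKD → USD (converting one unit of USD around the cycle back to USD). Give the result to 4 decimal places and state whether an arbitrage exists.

1.0000 (no arbitrage)

Around USD → AUD → GBP → HKD → USD: 1 ÷ 0.68995 × 0.51420 ÷ 0.096133 × 0.12899 = 0.999995
Product ≈ 1 (deviation 0.000%, within rounding noise).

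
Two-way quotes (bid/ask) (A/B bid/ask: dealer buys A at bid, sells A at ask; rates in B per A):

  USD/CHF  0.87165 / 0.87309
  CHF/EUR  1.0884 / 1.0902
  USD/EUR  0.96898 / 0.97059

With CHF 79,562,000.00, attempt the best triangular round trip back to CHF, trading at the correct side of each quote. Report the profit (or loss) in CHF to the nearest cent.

Best loop CHF → USD → EUR → CHF:
CHF 79,562,000.00 ÷ 0.87309 (buy USD at ask) = USD 91,126,917.04
USD 91,126,917.04 × 0.96898 (sell USD at bid) = EUR 88,300,160.08
EUR 88,300,160.08 ÷ 1.0902 (buy CHF at ask) = CHF 80,994,459.80

Net profit: CHF 1,432,459.80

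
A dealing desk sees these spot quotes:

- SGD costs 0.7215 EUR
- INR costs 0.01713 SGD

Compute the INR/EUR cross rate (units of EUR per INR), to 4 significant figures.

1 INR × 0.01713 = 0.01713 SGD
0.01713 SGD × 0.7215 = 0.0123593 EUR

INR/EUR = 0.01236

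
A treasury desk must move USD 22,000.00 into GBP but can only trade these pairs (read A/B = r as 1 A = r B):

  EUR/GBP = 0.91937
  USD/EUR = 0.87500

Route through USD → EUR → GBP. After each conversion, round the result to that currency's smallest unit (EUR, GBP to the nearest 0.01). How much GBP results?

USD 22,000.00 × 0.87500 = EUR 19,250.00
EUR 19,250.00 × 0.91937 = GBP 17,697.87

GBP 17,697.87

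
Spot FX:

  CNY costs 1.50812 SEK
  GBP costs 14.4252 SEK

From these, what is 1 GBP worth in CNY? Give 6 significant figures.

1 GBP × 14.4252 = 14.4252 SEK
14.4252 SEK ÷ 1.50812 = 9.56502 CNY

GBP/CNY = 9.56502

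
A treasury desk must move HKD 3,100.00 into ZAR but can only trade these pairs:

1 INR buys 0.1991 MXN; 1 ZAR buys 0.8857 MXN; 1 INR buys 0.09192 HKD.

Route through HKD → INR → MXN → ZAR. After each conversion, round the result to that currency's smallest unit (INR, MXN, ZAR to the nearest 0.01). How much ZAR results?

HKD 3,100.00 ÷ 0.09192 = INR 33,724.98
INR 33,724.98 × 0.1991 = MXN 6,714.64
MXN 6,714.64 ÷ 0.8857 = ZAR 7,581.17

ZAR 7,581.17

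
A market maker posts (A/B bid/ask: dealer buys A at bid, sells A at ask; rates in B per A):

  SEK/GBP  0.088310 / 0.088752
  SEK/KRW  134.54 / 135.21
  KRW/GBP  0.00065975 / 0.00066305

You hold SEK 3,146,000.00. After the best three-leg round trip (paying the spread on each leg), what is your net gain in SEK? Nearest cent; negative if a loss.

Best loop SEK → KRW → GBP → SEK:
SEK 3,146,000.00 × 134.54 (sell SEK at bid) = KRW 423,262,840
KRW 423,262,840 × 0.00065975 (sell KRW at bid) = GBP 279,247.66
GBP 279,247.66 ÷ 0.088752 (buy SEK at ask) = SEK 3,146,381.59

Net profit: SEK 381.59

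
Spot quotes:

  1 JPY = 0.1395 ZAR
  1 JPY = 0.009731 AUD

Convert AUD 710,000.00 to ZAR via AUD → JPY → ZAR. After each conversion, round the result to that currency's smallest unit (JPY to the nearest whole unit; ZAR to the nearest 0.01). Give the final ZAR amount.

AUD 710,000.00 ÷ 0.009731 = JPY 72,962,697
JPY 72,962,697 × 0.1395 = ZAR 10,178,296.23

ZAR 10,178,296.23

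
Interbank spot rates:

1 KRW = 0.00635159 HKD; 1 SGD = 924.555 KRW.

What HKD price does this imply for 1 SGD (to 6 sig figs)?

SGD/HKD = 5.87239

1 SGD × 924.555 = 924.555 KRW
924.555 KRW × 0.00635159 = 5.87239 HKD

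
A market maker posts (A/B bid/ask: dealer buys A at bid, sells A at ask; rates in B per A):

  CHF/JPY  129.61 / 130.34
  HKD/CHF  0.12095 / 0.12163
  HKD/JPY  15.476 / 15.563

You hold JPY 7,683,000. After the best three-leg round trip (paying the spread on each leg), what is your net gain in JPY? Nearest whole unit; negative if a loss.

Best loop JPY → HKD → CHF → JPY:
JPY 7,683,000 ÷ 15.563 (buy HKD at ask) = HKD 493,670.89
HKD 493,670.89 × 0.12095 (sell HKD at bid) = CHF 59,709.49
CHF 59,709.49 × 129.61 (sell CHF at bid) = JPY 7,738,947

Net profit: JPY 55,947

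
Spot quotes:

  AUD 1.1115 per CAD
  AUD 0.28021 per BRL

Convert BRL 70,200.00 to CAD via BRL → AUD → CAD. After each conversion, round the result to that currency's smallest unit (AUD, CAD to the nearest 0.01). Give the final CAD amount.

CAD 17,697.47

BRL 70,200.00 × 0.28021 = AUD 19,670.74
AUD 19,670.74 ÷ 1.1115 = CAD 17,697.47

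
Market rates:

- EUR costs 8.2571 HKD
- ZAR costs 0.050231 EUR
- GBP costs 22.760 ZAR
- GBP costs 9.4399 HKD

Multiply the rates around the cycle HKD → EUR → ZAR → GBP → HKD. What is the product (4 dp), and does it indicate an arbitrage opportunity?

Around HKD → EUR → ZAR → GBP → HKD: 1 ÷ 8.2571 ÷ 0.050231 ÷ 22.760 × 9.4399 = 0.999990
Product ≈ 1 (deviation 0.001%, within rounding noise).

1.0000 (no arbitrage)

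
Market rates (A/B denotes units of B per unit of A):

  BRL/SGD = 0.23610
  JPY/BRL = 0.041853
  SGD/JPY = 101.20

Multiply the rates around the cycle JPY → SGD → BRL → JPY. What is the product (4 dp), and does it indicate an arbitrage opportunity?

Around JPY → SGD → BRL → JPY: 1 ÷ 101.20 ÷ 0.23610 ÷ 0.041853 = 0.999993
Product ≈ 1 (deviation 0.001%, within rounding noise).

1.0000 (no arbitrage)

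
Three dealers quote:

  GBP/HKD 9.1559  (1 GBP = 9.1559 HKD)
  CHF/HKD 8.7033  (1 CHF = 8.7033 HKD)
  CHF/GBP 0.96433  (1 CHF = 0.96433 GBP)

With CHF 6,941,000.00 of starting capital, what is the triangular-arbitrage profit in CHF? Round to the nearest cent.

Profit: CHF 100,493.93

Profitable loop is CHF → GBP → HKD → CHF:
CHF 6,941,000.00 × 0.96433 = GBP 6,693,414.53
GBP 6,693,414.53 × 9.1559 = HKD 61,284,234.10
HKD 61,284,234.10 ÷ 8.7033 = CHF 7,041,493.93
Profit = CHF 7,041,493.93 − CHF 6,941,000.00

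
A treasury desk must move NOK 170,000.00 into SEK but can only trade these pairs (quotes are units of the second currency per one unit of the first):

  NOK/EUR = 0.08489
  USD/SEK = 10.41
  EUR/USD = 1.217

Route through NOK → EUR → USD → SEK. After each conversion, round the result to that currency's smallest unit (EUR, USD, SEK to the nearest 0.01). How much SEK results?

SEK 182,829.68

NOK 170,000.00 × 0.08489 = EUR 14,431.30
EUR 14,431.30 × 1.217 = USD 17,562.89
USD 17,562.89 × 10.41 = SEK 182,829.68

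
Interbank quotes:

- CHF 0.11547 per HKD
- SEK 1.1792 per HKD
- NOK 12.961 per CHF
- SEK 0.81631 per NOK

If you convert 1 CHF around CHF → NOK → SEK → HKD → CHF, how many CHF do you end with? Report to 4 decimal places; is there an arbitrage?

Around CHF → NOK → SEK → HKD → CHF: 1 × 12.961 × 0.81631 ÷ 1.1792 × 0.11547 = 1.036037
Product > 1; profitable direction is CHF → NOK → SEK → HKD → CHF.

1.0360 (arbitrage exists)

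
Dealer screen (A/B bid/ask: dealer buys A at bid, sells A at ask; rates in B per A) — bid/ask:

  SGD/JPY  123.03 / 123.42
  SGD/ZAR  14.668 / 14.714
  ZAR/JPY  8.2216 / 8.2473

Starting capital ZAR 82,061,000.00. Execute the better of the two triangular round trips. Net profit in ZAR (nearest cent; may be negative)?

Net profit: ZAR 1,135,543.76

Best loop ZAR → SGD → JPY → ZAR:
ZAR 82,061,000.00 ÷ 14.714 (buy SGD at ask) = SGD 5,577,069.46
SGD 5,577,069.46 × 123.03 (sell SGD at bid) = JPY 686,146,855
JPY 686,146,855 ÷ 8.2473 (buy ZAR at ask) = ZAR 83,196,543.76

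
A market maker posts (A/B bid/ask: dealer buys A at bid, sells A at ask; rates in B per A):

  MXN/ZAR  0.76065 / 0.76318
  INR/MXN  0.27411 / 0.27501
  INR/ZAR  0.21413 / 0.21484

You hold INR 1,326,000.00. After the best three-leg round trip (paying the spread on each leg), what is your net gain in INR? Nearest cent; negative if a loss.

Net profit: INR 26,837.32

Best loop INR → ZAR → MXN → INR:
INR 1,326,000.00 × 0.21413 (sell INR at bid) = ZAR 283,936.38
ZAR 283,936.38 ÷ 0.76318 (buy MXN at ask) = MXN 372,043.79
MXN 372,043.79 ÷ 0.27501 (buy INR at ask) = INR 1,352,837.32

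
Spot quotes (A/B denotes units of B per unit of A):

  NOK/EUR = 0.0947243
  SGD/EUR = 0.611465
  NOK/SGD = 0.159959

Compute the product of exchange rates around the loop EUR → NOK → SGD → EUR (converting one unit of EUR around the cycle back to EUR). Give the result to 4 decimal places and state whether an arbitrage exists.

Around EUR → NOK → SGD → EUR: 1 ÷ 0.0947243 × 0.159959 × 0.611465 = 1.032569
Product > 1; profitable direction is EUR → NOK → SGD → EUR.

1.0326 (arbitrage exists)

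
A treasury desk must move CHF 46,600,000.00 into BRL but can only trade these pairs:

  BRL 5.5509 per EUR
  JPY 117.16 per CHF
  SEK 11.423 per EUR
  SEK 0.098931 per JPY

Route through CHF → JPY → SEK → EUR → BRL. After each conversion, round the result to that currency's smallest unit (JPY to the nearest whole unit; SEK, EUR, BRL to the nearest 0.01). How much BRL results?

CHF 46,600,000.00 × 117.16 = JPY 5,459,656,000
JPY 5,459,656,000 × 0.098931 = SEK 540,129,227.74
SEK 540,129,227.74 ÷ 11.423 = EUR 47,284,358.55
EUR 47,284,358.55 × 5.5509 = BRL 262,470,745.88

BRL 262,470,745.88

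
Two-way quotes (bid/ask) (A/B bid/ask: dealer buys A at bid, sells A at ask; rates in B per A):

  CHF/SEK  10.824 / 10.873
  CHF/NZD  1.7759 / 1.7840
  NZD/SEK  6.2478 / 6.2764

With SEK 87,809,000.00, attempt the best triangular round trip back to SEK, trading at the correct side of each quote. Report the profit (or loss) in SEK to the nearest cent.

Best loop SEK → CHF → NZD → SEK:
SEK 87,809,000.00 ÷ 10.873 (buy CHF at ask) = CHF 8,075,876.02
CHF 8,075,876.02 × 1.7759 (sell CHF at bid) = NZD 14,341,948.23
NZD 14,341,948.23 × 6.2478 (sell NZD at bid) = SEK 89,605,624.15

Net profit: SEK 1,796,624.15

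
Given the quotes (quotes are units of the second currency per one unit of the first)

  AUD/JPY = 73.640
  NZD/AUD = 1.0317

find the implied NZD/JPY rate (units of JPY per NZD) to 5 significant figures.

NZD/JPY = 75.974

1 NZD × 1.0317 = 1.0317 AUD
1.0317 AUD × 73.640 = 75.9744 JPY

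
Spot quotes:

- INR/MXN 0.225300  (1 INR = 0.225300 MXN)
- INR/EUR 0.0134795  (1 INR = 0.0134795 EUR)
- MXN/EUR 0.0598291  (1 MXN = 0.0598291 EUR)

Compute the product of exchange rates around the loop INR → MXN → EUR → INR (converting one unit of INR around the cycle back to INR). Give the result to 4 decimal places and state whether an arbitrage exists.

Around INR → MXN → EUR → INR: 1 × 0.225300 × 0.0598291 ÷ 0.0134795 = 1.000000
Product ≈ 1 (deviation 0.000%, within rounding noise).

1.0000 (no arbitrage)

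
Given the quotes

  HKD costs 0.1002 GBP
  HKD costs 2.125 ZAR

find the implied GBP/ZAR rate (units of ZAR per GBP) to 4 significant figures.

GBP/ZAR = 21.21

1 GBP ÷ 0.1002 = 9.98004 HKD
9.98004 HKD × 2.125 = 21.2076 ZAR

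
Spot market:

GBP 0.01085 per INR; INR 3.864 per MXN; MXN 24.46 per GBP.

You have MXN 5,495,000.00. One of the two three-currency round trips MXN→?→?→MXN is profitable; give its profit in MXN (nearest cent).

Profit: MXN 139,962.18

Profitable loop is MXN → INR → GBP → MXN:
MXN 5,495,000.00 × 3.864 = INR 21,232,680.00
INR 21,232,680.00 × 0.01085 = GBP 230,374.58
GBP 230,374.58 × 24.46 = MXN 5,634,962.18
Profit = MXN 5,634,962.18 − MXN 5,495,000.00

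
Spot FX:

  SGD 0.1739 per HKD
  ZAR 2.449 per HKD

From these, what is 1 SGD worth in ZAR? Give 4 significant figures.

1 SGD ÷ 0.1739 = 5.75043 HKD
5.75043 HKD × 2.449 = 14.0828 ZAR

SGD/ZAR = 14.08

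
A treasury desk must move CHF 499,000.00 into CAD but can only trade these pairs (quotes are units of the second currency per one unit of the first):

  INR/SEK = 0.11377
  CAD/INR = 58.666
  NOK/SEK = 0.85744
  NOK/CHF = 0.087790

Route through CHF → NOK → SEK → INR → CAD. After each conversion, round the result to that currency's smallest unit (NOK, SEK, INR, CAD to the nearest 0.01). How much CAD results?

CHF 499,000.00 ÷ 0.087790 = NOK 5,684,018.68
NOK 5,684,018.68 × 0.85744 = SEK 4,873,704.98
SEK 4,873,704.98 ÷ 0.11377 = INR 42,838,226.07
INR 42,838,226.07 ÷ 58.666 = CAD 730,205.33

CAD 730,205.33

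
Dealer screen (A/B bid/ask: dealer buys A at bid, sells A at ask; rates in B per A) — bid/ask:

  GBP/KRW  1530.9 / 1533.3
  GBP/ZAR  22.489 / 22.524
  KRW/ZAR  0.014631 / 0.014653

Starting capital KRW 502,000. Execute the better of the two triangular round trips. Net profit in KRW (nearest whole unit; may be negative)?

Best loop KRW → GBP → ZAR → KRW:
KRW 502,000 ÷ 1533.3 (buy GBP at ask) = GBP 327.40
GBP 327.40 × 22.489 (sell GBP at bid) = ZAR 7,362.86
ZAR 7,362.86 ÷ 0.014653 (buy KRW at ask) = KRW 502,482

Net profit: KRW 482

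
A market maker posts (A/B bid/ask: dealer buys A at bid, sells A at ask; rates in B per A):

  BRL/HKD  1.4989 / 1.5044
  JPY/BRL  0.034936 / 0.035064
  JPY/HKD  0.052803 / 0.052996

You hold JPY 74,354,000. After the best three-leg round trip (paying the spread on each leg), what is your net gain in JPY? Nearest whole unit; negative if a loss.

Net profit: JPY 74,309

Best loop JPY → HKD → BRL → JPY:
JPY 74,354,000 × 0.052803 (sell JPY at bid) = HKD 3,926,114.26
HKD 3,926,114.26 ÷ 1.5044 (buy BRL at ask) = BRL 2,609,754.23
BRL 2,609,754.23 ÷ 0.035064 (buy JPY at ask) = JPY 74,428,309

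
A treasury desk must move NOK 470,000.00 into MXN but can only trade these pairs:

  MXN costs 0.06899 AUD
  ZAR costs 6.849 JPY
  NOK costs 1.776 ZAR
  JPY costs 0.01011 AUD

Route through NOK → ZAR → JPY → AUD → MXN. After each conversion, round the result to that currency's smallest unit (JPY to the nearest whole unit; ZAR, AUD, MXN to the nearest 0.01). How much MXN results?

NOK 470,000.00 × 1.776 = ZAR 834,720.00
ZAR 834,720.00 × 6.849 = JPY 5,716,997
JPY 5,716,997 × 0.01011 = AUD 57,798.84
AUD 57,798.84 ÷ 0.06899 = MXN 837,785.77

MXN 837,785.77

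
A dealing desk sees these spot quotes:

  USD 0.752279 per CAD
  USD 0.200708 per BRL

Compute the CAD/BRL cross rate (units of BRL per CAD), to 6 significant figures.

1 CAD × 0.752279 = 0.752279 USD
0.752279 USD ÷ 0.200708 = 3.74813 BRL

CAD/BRL = 3.74813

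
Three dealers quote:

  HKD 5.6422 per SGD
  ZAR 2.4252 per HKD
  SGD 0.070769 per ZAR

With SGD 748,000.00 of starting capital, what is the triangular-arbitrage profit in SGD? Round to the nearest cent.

Profit: SGD 24,435.99

Profitable loop is SGD → ZAR → HKD → SGD:
SGD 748,000.00 ÷ 0.070769 = ZAR 10,569,599.68
ZAR 10,569,599.68 ÷ 2.4252 = HKD 4,358,238.37
HKD 4,358,238.37 ÷ 5.6422 = SGD 772,435.99
Profit = SGD 772,435.99 − SGD 748,000.00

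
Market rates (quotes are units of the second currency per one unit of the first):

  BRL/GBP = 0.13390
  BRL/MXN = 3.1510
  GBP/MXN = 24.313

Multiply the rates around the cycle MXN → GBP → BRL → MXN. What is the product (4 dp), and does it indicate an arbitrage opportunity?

0.9679 (arbitrage exists)

Around MXN → GBP → BRL → MXN: 1 ÷ 24.313 ÷ 0.13390 × 3.1510 = 0.967897
Product < 1; profitable direction is MXN → BRL → GBP → MXN.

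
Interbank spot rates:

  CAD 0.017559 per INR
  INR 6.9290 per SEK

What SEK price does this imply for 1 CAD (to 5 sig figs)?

1 CAD ÷ 0.017559 = 56.9509 INR
56.9509 INR ÷ 6.9290 = 8.2192 SEK

CAD/SEK = 8.2192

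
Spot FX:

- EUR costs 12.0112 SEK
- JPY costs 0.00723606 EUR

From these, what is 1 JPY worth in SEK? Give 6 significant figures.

JPY/SEK = 0.0869138

1 JPY × 0.00723606 = 0.00723606 EUR
0.00723606 EUR × 12.0112 = 0.0869138 SEK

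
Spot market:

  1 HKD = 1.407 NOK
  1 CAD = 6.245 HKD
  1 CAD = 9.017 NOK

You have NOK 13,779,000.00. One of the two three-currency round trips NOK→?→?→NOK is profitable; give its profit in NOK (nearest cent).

Profit: NOK 361,124.38

Profitable loop is NOK → HKD → CAD → NOK:
NOK 13,779,000.00 ÷ 1.407 = HKD 9,793,176.97
HKD 9,793,176.97 ÷ 6.245 = CAD 1,568,162.85
CAD 1,568,162.85 × 9.017 = NOK 14,140,124.38
Profit = NOK 14,140,124.38 − NOK 13,779,000.00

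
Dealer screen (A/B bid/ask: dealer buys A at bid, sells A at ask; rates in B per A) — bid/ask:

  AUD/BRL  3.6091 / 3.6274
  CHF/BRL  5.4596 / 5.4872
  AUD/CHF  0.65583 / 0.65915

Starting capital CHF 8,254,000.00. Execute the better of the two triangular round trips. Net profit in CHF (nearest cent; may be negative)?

Best loop CHF → AUD → BRL → CHF:
CHF 8,254,000.00 ÷ 0.65915 (buy AUD at ask) = AUD 12,522,187.67
AUD 12,522,187.67 × 3.6091 (sell AUD at bid) = BRL 45,193,827.51
BRL 45,193,827.51 ÷ 5.4872 (buy CHF at ask) = CHF 8,236,227.49

Net result: CHF -17,772.51 (no profitable arbitrage after spreads)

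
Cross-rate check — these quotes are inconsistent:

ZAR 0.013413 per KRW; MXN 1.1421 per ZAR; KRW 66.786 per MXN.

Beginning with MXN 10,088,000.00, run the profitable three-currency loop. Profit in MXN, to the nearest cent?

Profitable loop is MXN → KRW → ZAR → MXN:
MXN 10,088,000.00 × 66.786 = KRW 673,737,168
KRW 673,737,168 × 0.013413 = ZAR 9,036,836.63
ZAR 9,036,836.63 × 1.1421 = MXN 10,320,971.12
Profit = MXN 10,320,971.12 − MXN 10,088,000.00

Profit: MXN 232,971.12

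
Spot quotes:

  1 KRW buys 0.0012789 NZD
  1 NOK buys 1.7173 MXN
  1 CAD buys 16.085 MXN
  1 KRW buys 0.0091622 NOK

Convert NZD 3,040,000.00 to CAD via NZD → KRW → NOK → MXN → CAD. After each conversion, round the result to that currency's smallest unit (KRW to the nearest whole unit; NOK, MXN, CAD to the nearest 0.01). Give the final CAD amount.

CAD 2,325,208.32

NZD 3,040,000.00 ÷ 0.0012789 = KRW 2,377,042,771
KRW 2,377,042,771 × 0.0091622 = NOK 21,778,941.28
NOK 21,778,941.28 × 1.7173 = MXN 37,400,975.86
MXN 37,400,975.86 ÷ 16.085 = CAD 2,325,208.32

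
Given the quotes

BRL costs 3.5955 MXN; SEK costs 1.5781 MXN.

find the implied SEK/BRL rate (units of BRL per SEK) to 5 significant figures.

1 SEK × 1.5781 = 1.5781 MXN
1.5781 MXN ÷ 3.5955 = 0.43891 BRL

SEK/BRL = 0.43891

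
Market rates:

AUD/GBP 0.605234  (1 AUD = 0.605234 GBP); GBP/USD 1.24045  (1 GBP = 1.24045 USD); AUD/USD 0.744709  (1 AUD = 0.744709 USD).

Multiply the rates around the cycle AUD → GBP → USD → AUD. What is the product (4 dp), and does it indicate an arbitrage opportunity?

Around AUD → GBP → USD → AUD: 1 × 0.605234 × 1.24045 ÷ 0.744709 = 1.008129
Product > 1; profitable direction is AUD → GBP → USD → AUD.

1.0081 (arbitrage exists)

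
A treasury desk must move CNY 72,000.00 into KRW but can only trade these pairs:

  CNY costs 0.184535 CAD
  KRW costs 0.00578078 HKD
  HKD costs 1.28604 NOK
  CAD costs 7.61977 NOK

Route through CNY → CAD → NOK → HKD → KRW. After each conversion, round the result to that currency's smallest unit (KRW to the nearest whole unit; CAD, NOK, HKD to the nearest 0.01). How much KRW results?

KRW 13,617,965

CNY 72,000.00 × 0.184535 = CAD 13,286.52
CAD 13,286.52 × 7.61977 = NOK 101,240.23
NOK 101,240.23 ÷ 1.28604 = HKD 78,722.46
HKD 78,722.46 ÷ 0.00578078 = KRW 13,617,965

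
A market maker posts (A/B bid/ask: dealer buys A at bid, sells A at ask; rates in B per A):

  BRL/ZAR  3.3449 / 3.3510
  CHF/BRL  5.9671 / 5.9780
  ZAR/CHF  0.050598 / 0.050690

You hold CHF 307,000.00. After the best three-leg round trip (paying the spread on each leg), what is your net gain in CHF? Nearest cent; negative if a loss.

Net profit: CHF 3,040.32

Best loop CHF → BRL → ZAR → CHF:
CHF 307,000.00 × 5.9671 (sell CHF at bid) = BRL 1,831,899.70
BRL 1,831,899.70 × 3.3449 (sell BRL at bid) = ZAR 6,127,521.31
ZAR 6,127,521.31 × 0.050598 (sell ZAR at bid) = CHF 310,040.32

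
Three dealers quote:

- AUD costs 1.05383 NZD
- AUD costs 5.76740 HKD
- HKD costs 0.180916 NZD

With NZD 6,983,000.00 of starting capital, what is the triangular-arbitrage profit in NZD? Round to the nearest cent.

Profitable loop is NZD → HKD → AUD → NZD:
NZD 6,983,000.00 ÷ 0.180916 = HKD 38,598,023.39
HKD 38,598,023.39 ÷ 5.76740 = AUD 6,692,447.79
AUD 6,692,447.79 × 1.05383 = NZD 7,052,702.26
Profit = NZD 7,052,702.26 − NZD 6,983,000.00

Profit: NZD 69,702.26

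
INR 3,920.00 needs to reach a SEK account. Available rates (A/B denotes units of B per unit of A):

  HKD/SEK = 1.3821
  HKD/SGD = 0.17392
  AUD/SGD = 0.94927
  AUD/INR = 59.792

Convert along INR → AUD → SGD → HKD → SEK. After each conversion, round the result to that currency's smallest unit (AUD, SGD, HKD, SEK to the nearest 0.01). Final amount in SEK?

SEK 494.53

INR 3,920.00 ÷ 59.792 = AUD 65.56
AUD 65.56 × 0.94927 = SGD 62.23
SGD 62.23 ÷ 0.17392 = HKD 357.81
HKD 357.81 × 1.3821 = SEK 494.53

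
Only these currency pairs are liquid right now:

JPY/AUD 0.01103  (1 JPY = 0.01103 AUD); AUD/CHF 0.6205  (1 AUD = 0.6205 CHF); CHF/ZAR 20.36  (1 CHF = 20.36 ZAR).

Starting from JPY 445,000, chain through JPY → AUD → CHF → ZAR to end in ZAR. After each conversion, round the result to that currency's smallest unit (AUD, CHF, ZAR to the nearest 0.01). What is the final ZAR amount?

ZAR 62,009.03

JPY 445,000 × 0.01103 = AUD 4,908.35
AUD 4,908.35 × 0.6205 = CHF 3,045.63
CHF 3,045.63 × 20.36 = ZAR 62,009.03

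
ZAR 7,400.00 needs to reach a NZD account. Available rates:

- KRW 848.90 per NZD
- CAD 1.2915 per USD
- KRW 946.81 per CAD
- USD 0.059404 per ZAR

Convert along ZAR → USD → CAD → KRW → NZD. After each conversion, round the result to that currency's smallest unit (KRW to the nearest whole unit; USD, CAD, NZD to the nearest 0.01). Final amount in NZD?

NZD 633.21

ZAR 7,400.00 × 0.059404 = USD 439.59
USD 439.59 × 1.2915 = CAD 567.73
CAD 567.73 × 946.81 = KRW 537,532
KRW 537,532 ÷ 848.90 = NZD 633.21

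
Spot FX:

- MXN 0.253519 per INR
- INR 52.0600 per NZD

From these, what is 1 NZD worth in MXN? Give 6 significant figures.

NZD/MXN = 13.1982

1 NZD × 52.0600 = 52.06 INR
52.06 INR × 0.253519 = 13.1982 MXN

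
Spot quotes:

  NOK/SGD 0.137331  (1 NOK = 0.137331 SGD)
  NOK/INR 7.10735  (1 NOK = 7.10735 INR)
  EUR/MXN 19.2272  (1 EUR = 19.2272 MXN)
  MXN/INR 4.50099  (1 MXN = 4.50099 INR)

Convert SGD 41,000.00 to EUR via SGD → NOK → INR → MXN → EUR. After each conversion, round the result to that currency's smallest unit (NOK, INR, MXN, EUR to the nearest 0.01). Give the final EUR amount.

EUR 24,518.78

SGD 41,000.00 ÷ 0.137331 = NOK 298,548.76
NOK 298,548.76 × 7.10735 = INR 2,121,890.53
INR 2,121,890.53 ÷ 4.50099 = MXN 471,427.51
MXN 471,427.51 ÷ 19.2272 = EUR 24,518.78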